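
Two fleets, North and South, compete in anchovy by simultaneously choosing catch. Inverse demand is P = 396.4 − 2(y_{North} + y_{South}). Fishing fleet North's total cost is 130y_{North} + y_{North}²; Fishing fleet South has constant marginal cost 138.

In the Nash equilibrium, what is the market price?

239.76

Fishing fleet North's profit: π = y_{North}(396.4 − 2(y_{North} + y_{South})) − 130y_{North} − y_{North}².
∂π/∂y_{North} = 266.4 − 6y_{North} − 2y_{South} = 0, so y_{North} = 44.4 − (1/3)y_{South}.
For South: ∂π/∂y_{South} = 258.4 − 4y_{South} − 2y_{North} = 0 ⇒ y_{South} = 64.6 − 0.5y_{North}.
Solving the two reaction functions simultaneously: (1 − (−1/3)(−0.5))y_{North} = 44.4 − (1/3)·64.6, so (5/6)y_{North} = 343/15 and y_{North} = 27.44.
Then y_{South} = 64.6 − 0.5·27.44 = 50.88.
Equilibrium price: P = 396.4 − 2·78.32 = 239.76.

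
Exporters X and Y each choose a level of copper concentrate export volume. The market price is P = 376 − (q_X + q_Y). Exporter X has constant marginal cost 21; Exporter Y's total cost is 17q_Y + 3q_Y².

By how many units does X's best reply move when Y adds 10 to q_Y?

Exporter X's profit: π = q_X(376 − (q_X + q_Y)) − 21q_X.
∂π/∂q_X = 355 − 2q_X − q_Y = 0, so q_X = 177.5 − 0.5q_Y.
The reaction-function slope is −0.5, so a 10-unit rise in q_Y moves q_X by −0.5 × 10 = −5. X's best response falls — the actions are strategic substitutes.

-5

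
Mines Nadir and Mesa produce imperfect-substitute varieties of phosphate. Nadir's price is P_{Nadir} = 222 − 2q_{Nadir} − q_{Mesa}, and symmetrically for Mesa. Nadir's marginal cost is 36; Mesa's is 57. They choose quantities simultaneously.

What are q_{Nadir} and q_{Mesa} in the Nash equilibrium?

38.6, 31.6

Mine Nadir's profit: π = q_{Nadir}(222 − 2q_{Nadir} − q_{Mesa}) − 36q_{Nadir}.
∂π/∂q_{Nadir} = 186 − 4q_{Nadir} − q_{Mesa} = 0 ⇒ q_{Nadir} = 46.5 − 0.25q_{Mesa}.
Similarly q_{Mesa} = 41.25 − 0.25q_{Nadir}.
Substituting the second reaction function into the first: q_{Nadir} = 46.5 − 0.25(41.25 − 0.25q_{Nadir}), which gives 0.9375q_{Nadir} = 36.1875 ⇒ q_{Nadir} = 38.6.
Then q_{Mesa} = 41.25 − 0.25·38.6 = 31.6.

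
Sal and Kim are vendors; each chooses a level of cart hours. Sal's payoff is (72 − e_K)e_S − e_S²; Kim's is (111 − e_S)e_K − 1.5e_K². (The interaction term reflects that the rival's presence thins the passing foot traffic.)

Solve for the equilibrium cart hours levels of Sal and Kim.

Expanding Sal's payoff: 72e_S − e_Ke_S − e_S².
∂π/∂e_S = 72 − e_K − 2e_S = 0, so e_S = 36 − 0.5e_K.
Likewise for Kim: e_K = 37 − (1/3)e_S.
Substituting the second reaction function into the first: e_S = 36 − 0.5(37 − (1/3)e_S), which gives (5/6)e_S = 17.5 ⇒ e_S = 21.
Then e_K = 37 − (1/3)·21 = 30.

21, 30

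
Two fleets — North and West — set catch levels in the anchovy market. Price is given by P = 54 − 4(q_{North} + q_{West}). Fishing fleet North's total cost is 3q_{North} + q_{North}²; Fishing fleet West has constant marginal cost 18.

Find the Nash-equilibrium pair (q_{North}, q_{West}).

4.125, 2.4375

Fishing fleet North's profit: π = q_{North}(54 − 4(q_{North} + q_{West})) − 3q_{North} − q_{North}².
∂π/∂q_{North} = 51 − 10q_{North} − 4q_{West} = 0, so q_{North} = 5.1 − 0.4q_{West}.
For West: ∂π/∂q_{West} = 36 − 8q_{West} − 4q_{North} = 0 ⇒ q_{West} = 4.5 − 0.5q_{North}.
Substituting the second reaction function into the first: q_{North} = 5.1 − 0.4(4.5 − 0.5q_{North}), which gives 0.8q_{North} = 3.3 ⇒ q_{North} = 4.125.
Then q_{West} = 4.5 − 0.5·4.125 = 2.4375.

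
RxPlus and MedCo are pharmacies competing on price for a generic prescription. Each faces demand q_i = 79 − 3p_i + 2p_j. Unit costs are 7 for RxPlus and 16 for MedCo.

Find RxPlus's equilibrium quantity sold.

59.0625

RxPlus's profit: π = (p_{RxPlus} − 7)(79 − 3p_{RxPlus} + 2p_{MedCo}).
∂π/∂p_{RxPlus} = 100 − 6p_{RxPlus} + 2p_{MedCo} = 0 ⇒ p_{RxPlus} = 50/3 + (1/3)p_{MedCo}.
Similarly p_{MedCo} = 127/6 + (1/3)p_{RxPlus}.
Substituting the second reaction function into the first: p_{RxPlus} = 50/3 + (1/3)(127/6 + (1/3)p_{RxPlus}), which gives (8/9)p_{RxPlus} = 427/18 ⇒ p_{RxPlus} = 26.6875.
Then p_{MedCo} = 127/6 + (1/3)·26.6875 = 30.0625.
q_{RxPlus} = 79 − 3·26.6875 + 2·30.0625 = 59.0625.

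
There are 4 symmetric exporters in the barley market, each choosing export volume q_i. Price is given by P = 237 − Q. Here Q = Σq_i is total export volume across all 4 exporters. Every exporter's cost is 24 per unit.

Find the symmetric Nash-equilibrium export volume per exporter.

42.6

A representative exporter's profit is π_i = q_i(237 − Q) − 24q_i, with Q = q_i + Σ_{j≠i} q_j.
First-order condition: 213 − 2q_i − Σ_{j≠i} q_j = 0.
Imposing symmetry (q_j = q for all j) turns Σ_{j≠i} q_j into 3q, so 213 = 5q and q = 42.6.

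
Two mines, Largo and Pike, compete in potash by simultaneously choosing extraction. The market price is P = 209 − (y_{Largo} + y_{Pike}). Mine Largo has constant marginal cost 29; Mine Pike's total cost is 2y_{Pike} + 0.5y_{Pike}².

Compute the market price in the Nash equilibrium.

Mine Largo's profit: π = y_{Largo}(209 − (y_{Largo} + y_{Pike})) − 29y_{Largo}.
∂π/∂y_{Largo} = 180 − 2y_{Largo} − y_{Pike} = 0, so y_{Largo} = 90 − 0.5y_{Pike}.
For Pike: ∂π/∂y_{Pike} = 207 − 3y_{Pike} − y_{Largo} = 0 ⇒ y_{Pike} = 69 − (1/3)y_{Largo}.
Plugging y_{Pike} into Largo's best response: y_{Largo} = 90 − 0.5(69 − (1/3)y_{Largo}) ⇒ (5/6)y_{Largo} = 55.5, so y_{Largo} = 66.6.
Then y_{Pike} = 69 − (1/3)·66.6 = 46.8.
Equilibrium price: P = 209 − 113.4 = 95.6.

95.6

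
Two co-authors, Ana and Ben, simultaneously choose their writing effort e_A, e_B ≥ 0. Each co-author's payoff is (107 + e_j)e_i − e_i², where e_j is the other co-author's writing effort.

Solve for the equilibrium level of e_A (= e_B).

107

Ana's payoff is (107 + e_B)e_A − e_A².
∂π/∂e_A = 107 + e_B − 2e_A = 0, so e_A = 53.5 + 0.5e_B.
By symmetry e_B = e_A; substituting into the reaction function, 0.5e_A = 53.5 and e_A = 107.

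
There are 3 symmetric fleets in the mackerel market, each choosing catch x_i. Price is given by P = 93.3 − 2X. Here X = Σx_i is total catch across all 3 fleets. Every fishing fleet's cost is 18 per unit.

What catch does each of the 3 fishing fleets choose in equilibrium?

A representative fishing fleet's profit is π_i = x_i(93.3 − 2X) − 18x_i, with X = x_i + Σ_{j≠i} x_j.
First-order condition: 75.3 − 4x_i − 2Σ_{j≠i} x_j = 0.
Imposing symmetry (x_j = x for all j) turns Σ_{j≠i} x_j into 2x, so 75.3 = 8x and x = 9.4125.

9.4125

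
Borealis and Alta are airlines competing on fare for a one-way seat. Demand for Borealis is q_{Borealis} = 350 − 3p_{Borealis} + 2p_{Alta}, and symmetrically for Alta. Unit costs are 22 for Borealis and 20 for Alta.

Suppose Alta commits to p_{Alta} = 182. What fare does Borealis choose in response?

130

Borealis's profit: π = (p_{Borealis} − 22)(350 − 3p_{Borealis} + 2p_{Alta}).
∂π/∂p_{Borealis} = 416 − 6p_{Borealis} + 2p_{Alta} = 0 ⇒ p_{Borealis} = 208/3 + (1/3)p_{Alta}.
At p_{Alta} = 182: p_{Borealis} = 208/3 + (1/3)·182 = 130.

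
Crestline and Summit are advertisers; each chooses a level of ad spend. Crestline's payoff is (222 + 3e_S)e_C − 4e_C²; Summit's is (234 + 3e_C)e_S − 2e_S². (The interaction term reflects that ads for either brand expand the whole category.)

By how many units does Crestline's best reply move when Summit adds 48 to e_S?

18

Expanding Crestline's payoff: 222e_C + 3e_Se_C − 4e_C².
∂π/∂e_C = 222 + 3e_S − 8e_C = 0, so e_C = 27.75 + 0.375e_S.
The reaction-function slope is 0.375, so a 48-unit rise in e_S moves e_C by 0.375 × 48 = 18. Crestline's best response rises — the actions are strategic complements.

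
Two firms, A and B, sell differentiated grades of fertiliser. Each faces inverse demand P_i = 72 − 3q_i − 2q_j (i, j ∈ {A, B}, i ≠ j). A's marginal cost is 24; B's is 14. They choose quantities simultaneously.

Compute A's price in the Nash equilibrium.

Firm A's profit: π = q_A(72 − 3q_A − 2q_B) − 24q_A.
∂π/∂q_A = 48 − 6q_A − 2q_B = 0 ⇒ q_A = 8 − (1/3)q_B.
Similarly q_B = 29/3 − (1/3)q_A.
Substituting the second reaction function into the first: q_A = 8 − (1/3)(29/3 − (1/3)q_A), which gives (8/9)q_A = 43/9 ⇒ q_A = 5.375.
Then q_B = 29/3 − (1/3)·5.375 = 7.875.
P_A = 72 − 3·5.375 − 2·7.875 = 40.125.

40.125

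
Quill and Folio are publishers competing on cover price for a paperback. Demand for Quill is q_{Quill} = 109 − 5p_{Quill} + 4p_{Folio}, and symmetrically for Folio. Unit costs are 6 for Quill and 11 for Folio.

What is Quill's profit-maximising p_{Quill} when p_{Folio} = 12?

18.7

Quill's profit: π = (p_{Quill} − 6)(109 − 5p_{Quill} + 4p_{Folio}).
∂π/∂p_{Quill} = 139 − 10p_{Quill} + 4p_{Folio} = 0 ⇒ p_{Quill} = 13.9 + 0.4p_{Folio}.
At p_{Folio} = 12: p_{Quill} = 13.9 + 0.4·12 = 18.7.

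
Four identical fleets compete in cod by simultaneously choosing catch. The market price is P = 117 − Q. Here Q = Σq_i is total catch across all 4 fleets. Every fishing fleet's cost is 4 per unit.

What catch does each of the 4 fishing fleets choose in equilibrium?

A representative fishing fleet's profit is π_i = q_i(117 − Q) − 4q_i, with Q = q_i + Σ_{j≠i} q_j.
First-order condition: 113 − 2q_i − Σ_{j≠i} q_j = 0.
With identical fishing fleets, set every q_j = q: then 113 − 2q − 3q = 0, i.e. q = 113/5 = 22.6.

22.6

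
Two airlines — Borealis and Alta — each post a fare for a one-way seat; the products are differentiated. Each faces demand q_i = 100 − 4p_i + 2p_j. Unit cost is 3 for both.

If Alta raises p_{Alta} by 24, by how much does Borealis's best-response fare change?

6

Borealis's profit: π = (p_{Borealis} − 3)(100 − 4p_{Borealis} + 2p_{Alta}).
∂π/∂p_{Borealis} = 112 − 8p_{Borealis} + 2p_{Alta} = 0 ⇒ p_{Borealis} = 14 + 0.25p_{Alta}.
The reaction-function slope is 0.25, so a 24-unit rise in p_{Alta} moves p_{Borealis} by 0.25 × 24 = 6. Borealis's best response rises — the actions are strategic complements.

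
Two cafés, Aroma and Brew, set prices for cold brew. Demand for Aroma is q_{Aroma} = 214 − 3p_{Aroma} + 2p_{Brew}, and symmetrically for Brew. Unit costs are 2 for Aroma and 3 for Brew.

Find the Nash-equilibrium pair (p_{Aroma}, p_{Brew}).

Aroma's profit: π = (p_{Aroma} − 2)(214 − 3p_{Aroma} + 2p_{Brew}).
∂π/∂p_{Aroma} = 220 − 6p_{Aroma} + 2p_{Brew} = 0 ⇒ p_{Aroma} = 110/3 + (1/3)p_{Brew}.
Similarly p_{Brew} = 223/6 + (1/3)p_{Aroma}.
Solving the two reaction functions simultaneously: (1 − (1/3)(1/3))p_{Aroma} = 110/3 + (1/3)·(223/6), so (8/9)p_{Aroma} = 883/18 and p_{Aroma} = 55.1875.
Then p_{Brew} = 223/6 + (1/3)·55.1875 = 55.5625.

55.1875, 55.5625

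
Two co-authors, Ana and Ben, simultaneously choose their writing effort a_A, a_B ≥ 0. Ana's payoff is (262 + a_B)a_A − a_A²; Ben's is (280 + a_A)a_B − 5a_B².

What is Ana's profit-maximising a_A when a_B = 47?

154.5

Expanding Ana's payoff: 262a_A + a_Ba_A − a_A².
∂π/∂a_A = 262 + a_B − 2a_A = 0, so a_A = 131 + 0.5a_B.
At a_B = 47: a_A = 131 + 0.5·47 = 154.5.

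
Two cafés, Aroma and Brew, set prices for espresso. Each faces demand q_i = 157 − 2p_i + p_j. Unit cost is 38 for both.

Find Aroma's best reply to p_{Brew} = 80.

78.25

Aroma's profit: π = (p_{Aroma} − 38)(157 − 2p_{Aroma} + p_{Brew}).
∂π/∂p_{Aroma} = 233 − 4p_{Aroma} + p_{Brew} = 0 ⇒ p_{Aroma} = 58.25 + 0.25p_{Brew}.
At p_{Brew} = 80: p_{Aroma} = 58.25 + 0.25·80 = 78.25.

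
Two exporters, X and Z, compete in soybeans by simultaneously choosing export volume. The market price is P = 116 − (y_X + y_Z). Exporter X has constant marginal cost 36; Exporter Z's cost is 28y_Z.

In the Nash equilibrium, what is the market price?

60

Exporter X's profit: π = y_X(116 − (y_X + y_Z)) − 36y_X.
∂π/∂y_X = 80 − 2y_X − y_Z = 0, so y_X = 40 − 0.5y_Z.
By the same steps for Z: y_Z = 44 − 0.5y_X.
Substituting the second reaction function into the first: y_X = 40 − 0.5(44 − 0.5y_X), which gives 0.75y_X = 18 ⇒ y_X = 24.
Then y_Z = 44 − 0.5·24 = 32.
Equilibrium price: P = 116 − 56 = 60.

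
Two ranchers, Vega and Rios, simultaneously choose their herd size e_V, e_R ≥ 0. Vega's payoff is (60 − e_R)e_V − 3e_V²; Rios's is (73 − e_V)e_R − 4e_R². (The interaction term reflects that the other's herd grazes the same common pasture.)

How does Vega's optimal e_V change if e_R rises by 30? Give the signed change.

Expanding Vega's payoff: 60e_V − e_Re_V − 3e_V².
∂π/∂e_V = 60 − e_R − 6e_V = 0, so e_V = 10 − (1/6)e_R.
The reaction-function slope is −1/6, so a 30-unit rise in e_R moves e_V by −1/6 × 30 = −5. Vega's best response falls — the actions are strategic substitutes.

-5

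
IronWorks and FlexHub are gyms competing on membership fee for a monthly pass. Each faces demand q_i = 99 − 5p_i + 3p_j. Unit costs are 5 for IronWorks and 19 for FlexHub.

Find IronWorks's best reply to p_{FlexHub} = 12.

16

IronWorks's profit: π = (p_{IronWorks} − 5)(99 − 5p_{IronWorks} + 3p_{FlexHub}).
∂π/∂p_{IronWorks} = 124 − 10p_{IronWorks} + 3p_{FlexHub} = 0 ⇒ p_{IronWorks} = 12.4 + 0.3p_{FlexHub}.
At p_{FlexHub} = 12: p_{IronWorks} = 12.4 + 0.3·12 = 16.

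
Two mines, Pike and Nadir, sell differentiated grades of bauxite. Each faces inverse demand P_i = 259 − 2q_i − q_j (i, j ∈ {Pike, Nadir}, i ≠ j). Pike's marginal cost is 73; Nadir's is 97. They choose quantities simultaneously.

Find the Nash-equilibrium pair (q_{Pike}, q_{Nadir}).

Mine Pike's profit: π = q_{Pike}(259 − 2q_{Pike} − q_{Nadir}) − 73q_{Pike}.
∂π/∂q_{Pike} = 186 − 4q_{Pike} − q_{Nadir} = 0 ⇒ q_{Pike} = 46.5 − 0.25q_{Nadir}.
Similarly q_{Nadir} = 40.5 − 0.25q_{Pike}.
Solving the two reaction functions simultaneously: (1 − (−0.25)(−0.25))q_{Pike} = 46.5 − 0.25·40.5, so 0.9375q_{Pike} = 36.375 and q_{Pike} = 38.8.
Then q_{Nadir} = 40.5 − 0.25·38.8 = 30.8.

38.8, 30.8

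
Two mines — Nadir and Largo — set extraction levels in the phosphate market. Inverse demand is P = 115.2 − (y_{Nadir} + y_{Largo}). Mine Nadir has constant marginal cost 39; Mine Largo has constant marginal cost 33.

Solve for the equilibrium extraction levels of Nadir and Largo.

Mine Nadir's profit: π = y_{Nadir}(115.2 − (y_{Nadir} + y_{Largo})) − 39y_{Nadir}.
∂π/∂y_{Nadir} = 76.2 − 2y_{Nadir} − y_{Largo} = 0, so y_{Nadir} = 38.1 − 0.5y_{Largo}.
By the same steps for Largo: y_{Largo} = 41.1 − 0.5y_{Nadir}.
Plugging y_{Largo} into Nadir's best response: y_{Nadir} = 38.1 − 0.5(41.1 − 0.5y_{Nadir}) ⇒ 0.75y_{Nadir} = 17.55, so y_{Nadir} = 23.4.
Then y_{Largo} = 41.1 − 0.5·23.4 = 29.4.

23.4, 29.4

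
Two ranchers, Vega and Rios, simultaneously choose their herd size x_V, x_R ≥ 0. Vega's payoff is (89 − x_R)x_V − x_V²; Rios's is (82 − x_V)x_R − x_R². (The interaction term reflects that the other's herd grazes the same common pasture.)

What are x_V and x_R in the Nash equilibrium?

32, 25

Expanding Vega's payoff: 89x_V − x_Rx_V − x_V².
∂π/∂x_V = 89 − x_R − 2x_V = 0, so x_V = 44.5 − 0.5x_R.
Likewise for Rios: x_R = 41 − 0.5x_V.
Plugging x_R into Vega's best response: x_V = 44.5 − 0.5(41 − 0.5x_V) ⇒ 0.75x_V = 24, so x_V = 32.
Then x_R = 41 − 0.5·32 = 25.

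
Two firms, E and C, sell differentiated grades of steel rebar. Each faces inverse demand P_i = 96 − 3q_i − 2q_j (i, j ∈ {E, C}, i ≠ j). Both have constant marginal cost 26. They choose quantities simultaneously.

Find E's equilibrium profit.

229.6875

Firm E's profit: π = q_E(96 − 3q_E − 2q_C) − 26q_E.
∂π/∂q_E = 70 − 6q_E − 2q_C = 0 ⇒ q_E = 35/3 − (1/3)q_C.
The game is symmetric, so in equilibrium q_C = q_E: the reaction function gives (4/3)q_E = 35/3, hence q_E = 8.75.
P_E = 96 − 3·8.75 − 2·8.75 = 52.25.
Profit = (52.25 − 26)·8.75 = 229.6875.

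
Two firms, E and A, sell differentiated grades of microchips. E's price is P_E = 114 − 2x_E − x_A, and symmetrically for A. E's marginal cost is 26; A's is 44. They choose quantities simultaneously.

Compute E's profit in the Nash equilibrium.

706.88

Firm E's profit: π = x_E(114 − 2x_E − x_A) − 26x_E.
∂π/∂x_E = 88 − 4x_E − x_A = 0 ⇒ x_E = 22 − 0.25x_A.
Similarly x_A = 17.5 − 0.25x_E.
Substituting the second reaction function into the first: x_E = 22 − 0.25(17.5 − 0.25x_E), which gives 0.9375x_E = 17.625 ⇒ x_E = 18.8.
Then x_A = 17.5 − 0.25·18.8 = 12.8.
P_E = 114 − 2·18.8 − 12.8 = 63.6.
Profit = (63.6 − 26)·18.8 = 706.88.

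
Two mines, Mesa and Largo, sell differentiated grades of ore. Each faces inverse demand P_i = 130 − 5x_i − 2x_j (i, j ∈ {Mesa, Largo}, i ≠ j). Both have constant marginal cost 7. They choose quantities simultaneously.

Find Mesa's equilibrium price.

58.25

Mine Mesa's profit: π = x_{Mesa}(130 − 5x_{Mesa} − 2x_{Largo}) − 7x_{Mesa}.
∂π/∂x_{Mesa} = 123 − 10x_{Mesa} − 2x_{Largo} = 0 ⇒ x_{Mesa} = 12.3 − 0.2x_{Largo}.
The game is symmetric, so in equilibrium x_{Largo} = x_{Mesa}: the reaction function gives 1.2x_{Mesa} = 12.3, hence x_{Mesa} = 10.25.
P_{Mesa} = 130 − 5·10.25 − 2·10.25 = 58.25.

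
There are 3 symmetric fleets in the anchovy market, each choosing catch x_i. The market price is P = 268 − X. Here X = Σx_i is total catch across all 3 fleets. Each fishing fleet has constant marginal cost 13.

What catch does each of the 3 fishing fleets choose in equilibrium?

63.75

A representative fishing fleet's profit is π_i = x_i(268 − X) − 13x_i, with X = x_i + Σ_{j≠i} x_j.
First-order condition: 255 − 2x_i − Σ_{j≠i} x_j = 0.
Imposing symmetry (x_j = x for all j) turns Σ_{j≠i} x_j into 2x, so 255 = 4x and x = 63.75.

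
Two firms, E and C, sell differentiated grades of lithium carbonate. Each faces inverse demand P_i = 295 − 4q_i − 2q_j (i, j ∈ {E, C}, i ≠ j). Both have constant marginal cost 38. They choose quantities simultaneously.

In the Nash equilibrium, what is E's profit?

2641.96

Firm E's profit: π = q_E(295 − 4q_E − 2q_C) − 38q_E.
∂π/∂q_E = 257 − 8q_E − 2q_C = 0 ⇒ q_E = 32.125 − 0.25q_C.
By symmetry q_C = q_E; substituting into the reaction function, 1.25q_E = 32.125 and q_E = 25.7.
P_E = 295 − 4·25.7 − 2·25.7 = 140.8.
Profit = (140.8 − 38)·25.7 = 2641.96.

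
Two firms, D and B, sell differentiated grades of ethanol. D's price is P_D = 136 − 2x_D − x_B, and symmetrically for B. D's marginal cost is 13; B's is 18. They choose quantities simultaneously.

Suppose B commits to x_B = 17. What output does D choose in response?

26.5

Firm D's profit: π = x_D(136 − 2x_D − x_B) − 13x_D.
∂π/∂x_D = 123 − 4x_D − x_B = 0 ⇒ x_D = 30.75 − 0.25x_B.
At x_B = 17: x_D = 30.75 − 0.25·17 = 26.5.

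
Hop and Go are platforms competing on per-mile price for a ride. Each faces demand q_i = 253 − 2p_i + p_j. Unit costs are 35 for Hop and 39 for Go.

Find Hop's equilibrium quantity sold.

Hop's profit: π = (p_{Hop} − 35)(253 − 2p_{Hop} + p_{Go}).
∂π/∂p_{Hop} = 323 − 4p_{Hop} + p_{Go} = 0 ⇒ p_{Hop} = 80.75 + 0.25p_{Go}.
Similarly p_{Go} = 82.75 + 0.25p_{Hop}.
Substituting the second reaction function into the first: p_{Hop} = 80.75 + 0.25(82.75 + 0.25p_{Hop}), which gives 0.9375p_{Hop} = 101.4375 ⇒ p_{Hop} = 108.2.
Then p_{Go} = 82.75 + 0.25·108.2 = 109.8.
q_{Hop} = 253 − 2·108.2 + 109.8 = 146.4.

146.4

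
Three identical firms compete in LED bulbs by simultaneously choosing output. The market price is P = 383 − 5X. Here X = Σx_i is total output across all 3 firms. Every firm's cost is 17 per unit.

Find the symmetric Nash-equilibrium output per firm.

18.3

A representative firm's profit is π_i = x_i(383 − 5X) − 17x_i, with X = x_i + Σ_{j≠i} x_j.
First-order condition: 366 − 10x_i − 5Σ_{j≠i} x_j = 0.
With identical firms, set every x_j = x: then 366 − 10x − 10x = 0, i.e. x = 366/20 = 18.3.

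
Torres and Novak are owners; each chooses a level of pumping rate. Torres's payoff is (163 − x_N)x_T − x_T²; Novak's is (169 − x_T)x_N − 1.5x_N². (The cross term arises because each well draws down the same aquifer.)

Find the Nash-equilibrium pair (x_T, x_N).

64, 35

Expanding Torres's payoff: 163x_T − x_Nx_T − x_T².
∂π/∂x_T = 163 − x_N − 2x_T = 0, so x_T = 81.5 − 0.5x_N.
Likewise for Novak: x_N = 169/3 − (1/3)x_T.
Plugging x_N into Torres's best response: x_T = 81.5 − 0.5(169/3 − (1/3)x_T) ⇒ (5/6)x_T = 160/3, so x_T = 64.
Then x_N = 169/3 − (1/3)·64 = 35.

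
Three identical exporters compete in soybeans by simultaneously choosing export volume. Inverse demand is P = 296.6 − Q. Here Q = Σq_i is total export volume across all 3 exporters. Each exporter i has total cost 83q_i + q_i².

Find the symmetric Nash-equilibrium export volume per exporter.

A representative exporter's profit is π_i = q_i(296.6 − Q) − 83q_i − q_i², with Q = q_i + Σ_{j≠i} q_j.
First-order condition: 213.6 − 4q_i − Σ_{j≠i} q_j = 0.
In a symmetric equilibrium every exporter chooses the same q, so Σ_{j≠i} q_j = 2q. The condition becomes 213.6 − 6q = 0, giving q = 213.6/6 = 35.6.

35.6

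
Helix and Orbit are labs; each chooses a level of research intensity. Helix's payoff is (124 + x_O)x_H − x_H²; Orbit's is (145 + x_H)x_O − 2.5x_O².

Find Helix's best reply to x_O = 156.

140

Expanding Helix's payoff: 124x_H + x_Ox_H − x_H².
∂π/∂x_H = 124 + x_O − 2x_H = 0, so x_H = 62 + 0.5x_O.
At x_O = 156: x_H = 62 + 0.5·156 = 140.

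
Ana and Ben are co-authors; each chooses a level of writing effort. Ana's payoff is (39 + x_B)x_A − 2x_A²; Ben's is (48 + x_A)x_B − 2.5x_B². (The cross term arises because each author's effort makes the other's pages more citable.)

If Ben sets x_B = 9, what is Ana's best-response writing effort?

Expanding Ana's payoff: 39x_A + x_Bx_A − 2x_A².
∂π/∂x_A = 39 + x_B − 4x_A = 0, so x_A = 9.75 + 0.25x_B.
At x_B = 9: x_A = 9.75 + 0.25·9 = 12.

12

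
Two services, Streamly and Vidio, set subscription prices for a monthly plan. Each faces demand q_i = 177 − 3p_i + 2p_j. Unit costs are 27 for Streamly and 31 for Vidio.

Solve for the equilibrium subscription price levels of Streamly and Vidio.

65.25, 66.75

Streamly's profit: π = (p_{Streamly} − 27)(177 − 3p_{Streamly} + 2p_{Vidio}).
∂π/∂p_{Streamly} = 258 − 6p_{Streamly} + 2p_{Vidio} = 0 ⇒ p_{Streamly} = 43 + (1/3)p_{Vidio}.
Similarly p_{Vidio} = 45 + (1/3)p_{Streamly}.
Solving the two reaction functions simultaneously: (1 − (1/3)(1/3))p_{Streamly} = 43 + (1/3)·45, so (8/9)p_{Streamly} = 58 and p_{Streamly} = 65.25.
Then p_{Vidio} = 45 + (1/3)·65.25 = 66.75.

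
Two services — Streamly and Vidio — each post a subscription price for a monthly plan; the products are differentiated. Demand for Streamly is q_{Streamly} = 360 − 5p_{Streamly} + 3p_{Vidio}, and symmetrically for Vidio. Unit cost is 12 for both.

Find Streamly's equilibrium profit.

Streamly's profit: π = (p_{Streamly} − 12)(360 − 5p_{Streamly} + 3p_{Vidio}).
∂π/∂p_{Streamly} = 420 − 10p_{Streamly} + 3p_{Vidio} = 0 ⇒ p_{Streamly} = 42 + 0.3p_{Vidio}.
The game is symmetric, so in equilibrium p_{Vidio} = p_{Streamly}: the reaction function gives 0.7p_{Streamly} = 42, hence p_{Streamly} = 60.
q_{Streamly} = 360 − 5·60 + 3·60 = 240.
Profit = (60 − 12)·240 = 11520.

11520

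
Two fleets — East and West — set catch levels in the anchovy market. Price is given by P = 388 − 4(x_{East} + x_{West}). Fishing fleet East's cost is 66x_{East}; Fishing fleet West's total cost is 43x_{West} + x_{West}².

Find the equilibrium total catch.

51.75

Fishing fleet East's profit: π = x_{East}(388 − 4(x_{East} + x_{West})) − 66x_{East}.
∂π/∂x_{East} = 322 − 8x_{East} − 4x_{West} = 0, so x_{East} = 40.25 − 0.5x_{West}.
For West: ∂π/∂x_{West} = 345 − 10x_{West} − 4x_{East} = 0 ⇒ x_{West} = 34.5 − 0.4x_{East}.
Solving the two reaction functions simultaneously: (1 − (−0.5)(−0.4))x_{East} = 40.25 − 0.5·34.5, so 0.8x_{East} = 23 and x_{East} = 28.75.
Then x_{West} = 34.5 − 0.4·28.75 = 23.
Total catch: 28.75 + 23 = 51.75.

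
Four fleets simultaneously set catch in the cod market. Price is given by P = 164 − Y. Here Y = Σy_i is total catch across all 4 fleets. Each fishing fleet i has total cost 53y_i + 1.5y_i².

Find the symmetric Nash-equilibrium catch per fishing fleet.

13.875

A representative fishing fleet's profit is π_i = y_i(164 − Y) − 53y_i − 1.5y_i², with Y = y_i + Σ_{j≠i} y_j.
First-order condition: 111 − 5y_i − Σ_{j≠i} y_j = 0.
With identical fishing fleets, set every y_j = y: then 111 − 5y − 3y = 0, i.e. y = 111/8 = 13.875.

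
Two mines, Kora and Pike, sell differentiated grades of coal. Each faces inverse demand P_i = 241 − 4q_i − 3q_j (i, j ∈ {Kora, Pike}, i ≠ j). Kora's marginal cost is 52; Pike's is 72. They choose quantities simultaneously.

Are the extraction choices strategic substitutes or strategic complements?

strategic substitutes

Mine Kora's profit: π = q_{Kora}(241 − 4q_{Kora} − 3q_{Pike}) − 52q_{Kora}.
∂π/∂q_{Kora} = 189 − 8q_{Kora} − 3q_{Pike} = 0 ⇒ q_{Kora} = 23.625 − 0.375q_{Pike}.
The best-response slope dq_{Kora}/dq_{Pike} = −0.375 < 0: the reaction function is downward-sloping, so the choices are strategic substitutes.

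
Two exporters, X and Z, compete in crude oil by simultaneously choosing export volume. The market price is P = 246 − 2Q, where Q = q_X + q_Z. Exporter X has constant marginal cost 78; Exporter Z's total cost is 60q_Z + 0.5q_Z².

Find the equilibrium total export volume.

Exporter X's profit: π = q_X(246 − 2(q_X + q_Z)) − 78q_X.
∂π/∂q_X = 168 − 4q_X − 2q_Z = 0, so q_X = 42 − 0.5q_Z.
For Z: ∂π/∂q_Z = 186 − 5q_Z − 2q_X = 0 ⇒ q_Z = 37.2 − 0.4q_X.
Substituting the second reaction function into the first: q_X = 42 − 0.5(37.2 − 0.4q_X), which gives 0.8q_X = 23.4 ⇒ q_X = 29.25.
Then q_Z = 37.2 − 0.4·29.25 = 25.5.
Total export volume: 29.25 + 25.5 = 54.75.

54.75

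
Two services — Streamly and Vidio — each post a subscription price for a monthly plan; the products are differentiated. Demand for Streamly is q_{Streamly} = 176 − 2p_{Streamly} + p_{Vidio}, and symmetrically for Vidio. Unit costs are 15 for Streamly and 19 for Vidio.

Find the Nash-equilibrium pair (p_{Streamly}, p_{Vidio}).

Streamly's profit: π = (p_{Streamly} − 15)(176 − 2p_{Streamly} + p_{Vidio}).
∂π/∂p_{Streamly} = 206 − 4p_{Streamly} + p_{Vidio} = 0 ⇒ p_{Streamly} = 51.5 + 0.25p_{Vidio}.
Similarly p_{Vidio} = 53.5 + 0.25p_{Streamly}.
Substituting the second reaction function into the first: p_{Streamly} = 51.5 + 0.25(53.5 + 0.25p_{Streamly}), which gives 0.9375p_{Streamly} = 64.875 ⇒ p_{Streamly} = 69.2.
Then p_{Vidio} = 53.5 + 0.25·69.2 = 70.8.

69.2, 70.8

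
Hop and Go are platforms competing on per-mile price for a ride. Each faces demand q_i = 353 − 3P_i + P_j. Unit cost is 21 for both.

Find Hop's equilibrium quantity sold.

Hop's profit: π = (P_{Hop} − 21)(353 − 3P_{Hop} + P_{Go}).
∂π/∂P_{Hop} = 416 − 6P_{Hop} + P_{Go} = 0 ⇒ P_{Hop} = 208/3 + (1/6)P_{Go}.
By symmetry P_{Go} = P_{Hop}; substituting into the reaction function, (5/6)P_{Hop} = 208/3 and P_{Hop} = 83.2.
q_{Hop} = 353 − 3·83.2 + 83.2 = 186.6.

186.6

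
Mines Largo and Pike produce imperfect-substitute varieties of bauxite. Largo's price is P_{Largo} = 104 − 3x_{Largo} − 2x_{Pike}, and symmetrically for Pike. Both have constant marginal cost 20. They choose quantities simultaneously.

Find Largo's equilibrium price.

Mine Largo's profit: π = x_{Largo}(104 − 3x_{Largo} − 2x_{Pike}) − 20x_{Largo}.
∂π/∂x_{Largo} = 84 − 6x_{Largo} − 2x_{Pike} = 0 ⇒ x_{Largo} = 14 − (1/3)x_{Pike}.
The game is symmetric, so in equilibrium x_{Pike} = x_{Largo}: the reaction function gives (4/3)x_{Largo} = 14, hence x_{Largo} = 10.5.
P_{Largo} = 104 − 3·10.5 − 2·10.5 = 51.5.

51.5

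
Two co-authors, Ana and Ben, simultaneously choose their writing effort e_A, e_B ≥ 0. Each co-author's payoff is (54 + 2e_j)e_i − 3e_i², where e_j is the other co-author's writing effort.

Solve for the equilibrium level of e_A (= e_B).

13.5

Ana's payoff is (54 + 2e_B)e_A − 3e_A².
∂π/∂e_A = 54 + 2e_B − 6e_A = 0, so e_A = 9 + (1/3)e_B.
Setting e_A = e_B in the reaction function: e_A = 9 + (1/3)e_A, so e_A = 9 / (2/3) = 13.5.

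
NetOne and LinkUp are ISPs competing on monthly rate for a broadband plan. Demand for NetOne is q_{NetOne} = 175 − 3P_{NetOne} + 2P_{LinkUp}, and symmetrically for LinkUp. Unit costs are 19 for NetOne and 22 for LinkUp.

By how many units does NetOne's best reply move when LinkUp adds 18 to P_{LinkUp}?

NetOne's profit: π = (P_{NetOne} − 19)(175 − 3P_{NetOne} + 2P_{LinkUp}).
∂π/∂P_{NetOne} = 232 − 6P_{NetOne} + 2P_{LinkUp} = 0 ⇒ P_{NetOne} = 116/3 + (1/3)P_{LinkUp}.
The reaction-function slope is 1/3, so an 18-unit rise in P_{LinkUp} moves P_{NetOne} by 1/3 × 18 = 6. NetOne's best response rises — the actions are strategic complements.

6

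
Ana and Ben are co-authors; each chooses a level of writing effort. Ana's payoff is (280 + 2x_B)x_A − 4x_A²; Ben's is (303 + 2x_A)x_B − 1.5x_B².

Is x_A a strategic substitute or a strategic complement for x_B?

Expanding Ana's payoff: 280x_A + 2x_Bx_A − 4x_A².
∂π/∂x_A = 280 + 2x_B − 8x_A = 0, so x_A = 35 + 0.25x_B.
The best-response slope dx_A/dx_B = 0.25 > 0: the reaction function is upward-sloping, so the choices are strategic complements.

strategic complements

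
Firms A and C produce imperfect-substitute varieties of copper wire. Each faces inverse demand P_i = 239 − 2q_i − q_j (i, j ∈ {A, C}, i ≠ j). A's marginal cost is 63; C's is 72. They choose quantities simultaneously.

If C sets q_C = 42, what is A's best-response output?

33.5

Firm A's profit: π = q_A(239 − 2q_A − q_C) − 63q_A.
∂π/∂q_A = 176 − 4q_A − q_C = 0 ⇒ q_A = 44 − 0.25q_C.
At q_C = 42: q_A = 44 − 0.25·42 = 33.5.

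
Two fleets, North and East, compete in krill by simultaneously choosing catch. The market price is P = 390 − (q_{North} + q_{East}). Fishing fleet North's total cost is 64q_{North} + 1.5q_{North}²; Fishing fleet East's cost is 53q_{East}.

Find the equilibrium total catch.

186

Fishing fleet North's profit: π = q_{North}(390 − (q_{North} + q_{East})) − 64q_{North} − 1.5q_{North}².
∂π/∂q_{North} = 326 − 5q_{North} − q_{East} = 0, so q_{North} = 65.2 − 0.2q_{East}.
For East: ∂π/∂q_{East} = 337 − 2q_{East} − q_{North} = 0 ⇒ q_{East} = 168.5 − 0.5q_{North}.
Substituting the second reaction function into the first: q_{North} = 65.2 − 0.2(168.5 − 0.5q_{North}), which gives 0.9q_{North} = 31.5 ⇒ q_{North} = 35.
Then q_{East} = 168.5 − 0.5·35 = 151.
Total catch: 35 + 151 = 186.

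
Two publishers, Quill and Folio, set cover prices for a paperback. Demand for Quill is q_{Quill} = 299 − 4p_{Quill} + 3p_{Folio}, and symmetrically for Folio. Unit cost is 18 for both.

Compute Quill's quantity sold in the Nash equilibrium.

Quill's profit: π = (p_{Quill} − 18)(299 − 4p_{Quill} + 3p_{Folio}).
∂π/∂p_{Quill} = 371 − 8p_{Quill} + 3p_{Folio} = 0 ⇒ p_{Quill} = 46.375 + 0.375p_{Folio}.
The game is symmetric, so in equilibrium p_{Folio} = p_{Quill}: the reaction function gives 0.625p_{Quill} = 46.375, hence p_{Quill} = 74.2.
q_{Quill} = 299 − 4·74.2 + 3·74.2 = 224.8.

224.8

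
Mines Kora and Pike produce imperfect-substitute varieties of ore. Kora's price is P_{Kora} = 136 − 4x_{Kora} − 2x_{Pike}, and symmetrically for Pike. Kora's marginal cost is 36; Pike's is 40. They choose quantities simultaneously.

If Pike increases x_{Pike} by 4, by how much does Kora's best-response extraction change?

Mine Kora's profit: π = x_{Kora}(136 − 4x_{Kora} − 2x_{Pike}) − 36x_{Kora}.
∂π/∂x_{Kora} = 100 − 8x_{Kora} − 2x_{Pike} = 0 ⇒ x_{Kora} = 12.5 − 0.25x_{Pike}.
The reaction-function slope is −0.25, so a 4-unit rise in x_{Pike} moves x_{Kora} by −0.25 × 4 = −1. Kora's best response falls — the actions are strategic substitutes.

-1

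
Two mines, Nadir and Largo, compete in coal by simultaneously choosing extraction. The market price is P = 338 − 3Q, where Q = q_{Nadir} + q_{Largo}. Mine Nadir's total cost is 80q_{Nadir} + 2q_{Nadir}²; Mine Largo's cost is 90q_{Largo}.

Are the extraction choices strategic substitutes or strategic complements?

strategic substitutes

Mine Nadir's profit: π = q_{Nadir}(338 − 3(q_{Nadir} + q_{Largo})) − 80q_{Nadir} − 2q_{Nadir}².
∂π/∂q_{Nadir} = 258 − 10q_{Nadir} − 3q_{Largo} = 0, so q_{Nadir} = 25.8 − 0.3q_{Largo}.
The best-response slope dq_{Nadir}/dq_{Largo} = −0.3 < 0: the reaction function is downward-sloping, so the choices are strategic substitutes.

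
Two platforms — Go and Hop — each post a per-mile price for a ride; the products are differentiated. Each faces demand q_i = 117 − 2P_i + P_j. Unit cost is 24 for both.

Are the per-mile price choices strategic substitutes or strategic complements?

Go's profit: π = (P_{Go} − 24)(117 − 2P_{Go} + P_{Hop}).
∂π/∂P_{Go} = 165 − 4P_{Go} + P_{Hop} = 0 ⇒ P_{Go} = 41.25 + 0.25P_{Hop}.
The best-response slope dP_{Go}/dP_{Hop} = 0.25 > 0: the reaction function is upward-sloping, so the choices are strategic complements.

strategic complements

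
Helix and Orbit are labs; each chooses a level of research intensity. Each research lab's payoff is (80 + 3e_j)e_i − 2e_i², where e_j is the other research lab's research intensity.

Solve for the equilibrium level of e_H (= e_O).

Helix's payoff is (80 + 3e_O)e_H − 2e_H².
∂π/∂e_H = 80 + 3e_O − 4e_H = 0, so e_H = 20 + 0.75e_O.
By symmetry e_O = e_H; substituting into the reaction function, 0.25e_H = 20 and e_H = 80.

80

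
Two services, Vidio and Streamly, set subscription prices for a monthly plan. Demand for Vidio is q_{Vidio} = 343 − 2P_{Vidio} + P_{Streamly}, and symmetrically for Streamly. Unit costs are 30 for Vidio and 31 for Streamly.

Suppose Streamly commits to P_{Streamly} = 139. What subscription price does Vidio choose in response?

Vidio's profit: π = (P_{Vidio} − 30)(343 − 2P_{Vidio} + P_{Streamly}).
∂π/∂P_{Vidio} = 403 − 4P_{Vidio} + P_{Streamly} = 0 ⇒ P_{Vidio} = 100.75 + 0.25P_{Streamly}.
At P_{Streamly} = 139: P_{Vidio} = 100.75 + 0.25·139 = 135.5.

135.5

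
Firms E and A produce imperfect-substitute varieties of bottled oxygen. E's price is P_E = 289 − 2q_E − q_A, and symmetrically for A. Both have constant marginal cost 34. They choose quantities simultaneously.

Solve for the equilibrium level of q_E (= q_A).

Firm E's profit: π = q_E(289 − 2q_E − q_A) − 34q_E.
∂π/∂q_E = 255 − 4q_E − q_A = 0 ⇒ q_E = 63.75 − 0.25q_A.
Setting q_E = q_A in the reaction function: q_E = 63.75 − 0.25q_E, so q_E = 63.75 / 1.25 = 51.

51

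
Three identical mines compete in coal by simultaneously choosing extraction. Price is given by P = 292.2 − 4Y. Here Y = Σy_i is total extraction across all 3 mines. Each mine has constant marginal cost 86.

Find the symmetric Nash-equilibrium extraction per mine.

12.8875

A representative mine's profit is π_i = y_i(292.2 − 4Y) − 86y_i, with Y = y_i + Σ_{j≠i} y_j.
First-order condition: 206.2 − 8y_i − 4Σ_{j≠i} y_j = 0.
Imposing symmetry (y_j = y for all j) turns Σ_{j≠i} y_j into 2y, so 206.2 = 16y and y = 12.8875.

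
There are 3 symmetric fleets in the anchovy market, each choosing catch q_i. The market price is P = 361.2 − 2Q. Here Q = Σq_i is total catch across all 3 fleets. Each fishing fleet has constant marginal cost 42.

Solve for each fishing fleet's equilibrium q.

39.9

A representative fishing fleet's profit is π_i = q_i(361.2 − 2Q) − 42q_i, with Q = q_i + Σ_{j≠i} q_j.
First-order condition: 319.2 − 4q_i − 2Σ_{j≠i} q_j = 0.
With identical fishing fleets, set every q_j = q: then 319.2 − 4q − 4q = 0, i.e. q = 319.2/8 = 39.9.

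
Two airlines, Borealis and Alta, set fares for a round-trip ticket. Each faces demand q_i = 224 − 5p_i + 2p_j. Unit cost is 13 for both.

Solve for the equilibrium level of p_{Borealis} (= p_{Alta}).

Borealis's profit: π = (p_{Borealis} − 13)(224 − 5p_{Borealis} + 2p_{Alta}).
∂π/∂p_{Borealis} = 289 − 10p_{Borealis} + 2p_{Alta} = 0 ⇒ p_{Borealis} = 28.9 + 0.2p_{Alta}.
By symmetry p_{Alta} = p_{Borealis}; substituting into the reaction function, 0.8p_{Borealis} = 28.9 and p_{Borealis} = 36.125.

36.125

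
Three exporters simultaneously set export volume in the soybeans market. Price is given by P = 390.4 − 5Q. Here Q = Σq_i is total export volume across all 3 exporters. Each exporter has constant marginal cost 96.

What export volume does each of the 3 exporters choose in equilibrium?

A representative exporter's profit is π_i = q_i(390.4 − 5Q) − 96q_i, with Q = q_i + Σ_{j≠i} q_j.
First-order condition: 294.4 − 10q_i − 5Σ_{j≠i} q_j = 0.
With identical exporters, set every q_j = q: then 294.4 − 10q − 10q = 0, i.e. q = 294.4/20 = 14.72.

14.72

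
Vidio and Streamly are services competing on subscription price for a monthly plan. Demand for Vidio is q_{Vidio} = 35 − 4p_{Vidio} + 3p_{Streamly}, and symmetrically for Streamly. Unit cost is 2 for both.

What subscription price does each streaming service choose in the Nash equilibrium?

8.6

Vidio's profit: π = (p_{Vidio} − 2)(35 − 4p_{Vidio} + 3p_{Streamly}).
∂π/∂p_{Vidio} = 43 − 8p_{Vidio} + 3p_{Streamly} = 0 ⇒ p_{Vidio} = 5.375 + 0.375p_{Streamly}.
By symmetry p_{Streamly} = p_{Vidio}; substituting into the reaction function, 0.625p_{Vidio} = 5.375 and p_{Vidio} = 8.6.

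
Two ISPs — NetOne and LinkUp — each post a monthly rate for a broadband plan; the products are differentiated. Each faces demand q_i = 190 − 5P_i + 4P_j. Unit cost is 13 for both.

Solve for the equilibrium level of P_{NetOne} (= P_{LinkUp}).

42.5

NetOne's profit: π = (P_{NetOne} − 13)(190 − 5P_{NetOne} + 4P_{LinkUp}).
∂π/∂P_{NetOne} = 255 − 10P_{NetOne} + 4P_{LinkUp} = 0 ⇒ P_{NetOne} = 25.5 + 0.4P_{LinkUp}.
Setting P_{NetOne} = P_{LinkUp} in the reaction function: P_{NetOne} = 25.5 + 0.4P_{NetOne}, so P_{NetOne} = 25.5 / 0.6 = 42.5.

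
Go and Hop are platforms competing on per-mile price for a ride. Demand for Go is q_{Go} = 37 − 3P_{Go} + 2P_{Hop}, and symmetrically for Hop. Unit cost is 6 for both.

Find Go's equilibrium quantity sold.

23.25

Go's profit: π = (P_{Go} − 6)(37 − 3P_{Go} + 2P_{Hop}).
∂π/∂P_{Go} = 55 − 6P_{Go} + 2P_{Hop} = 0 ⇒ P_{Go} = 55/6 + (1/3)P_{Hop}.
By symmetry P_{Hop} = P_{Go}; substituting into the reaction function, (2/3)P_{Go} = 55/6 and P_{Go} = 13.75.
q_{Go} = 37 − 3·13.75 + 2·13.75 = 23.25.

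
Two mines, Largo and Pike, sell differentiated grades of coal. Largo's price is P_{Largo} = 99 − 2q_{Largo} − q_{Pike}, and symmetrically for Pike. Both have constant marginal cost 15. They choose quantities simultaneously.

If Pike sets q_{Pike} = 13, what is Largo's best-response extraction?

Mine Largo's profit: π = q_{Largo}(99 − 2q_{Largo} − q_{Pike}) − 15q_{Largo}.
∂π/∂q_{Largo} = 84 − 4q_{Largo} − q_{Pike} = 0 ⇒ q_{Largo} = 21 − 0.25q_{Pike}.
At q_{Pike} = 13: q_{Largo} = 21 − 0.25·13 = 17.75.

17.75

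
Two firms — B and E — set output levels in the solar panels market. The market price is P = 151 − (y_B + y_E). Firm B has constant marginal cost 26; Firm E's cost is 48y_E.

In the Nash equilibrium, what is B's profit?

2401

Firm B's profit: π = y_B(151 − (y_B + y_E)) − 26y_B.
∂π/∂y_B = 125 − 2y_B − y_E = 0, so y_B = 62.5 − 0.5y_E.
By the same steps for E: y_E = 51.5 − 0.5y_B.
Substituting the second reaction function into the first: y_B = 62.5 − 0.5(51.5 − 0.5y_B), which gives 0.75y_B = 36.75 ⇒ y_B = 49.
Then y_E = 51.5 − 0.5·49 = 27.
Price P = 151 − 76 = 75.
B's profit: (75 − 26)·49 = 2401.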